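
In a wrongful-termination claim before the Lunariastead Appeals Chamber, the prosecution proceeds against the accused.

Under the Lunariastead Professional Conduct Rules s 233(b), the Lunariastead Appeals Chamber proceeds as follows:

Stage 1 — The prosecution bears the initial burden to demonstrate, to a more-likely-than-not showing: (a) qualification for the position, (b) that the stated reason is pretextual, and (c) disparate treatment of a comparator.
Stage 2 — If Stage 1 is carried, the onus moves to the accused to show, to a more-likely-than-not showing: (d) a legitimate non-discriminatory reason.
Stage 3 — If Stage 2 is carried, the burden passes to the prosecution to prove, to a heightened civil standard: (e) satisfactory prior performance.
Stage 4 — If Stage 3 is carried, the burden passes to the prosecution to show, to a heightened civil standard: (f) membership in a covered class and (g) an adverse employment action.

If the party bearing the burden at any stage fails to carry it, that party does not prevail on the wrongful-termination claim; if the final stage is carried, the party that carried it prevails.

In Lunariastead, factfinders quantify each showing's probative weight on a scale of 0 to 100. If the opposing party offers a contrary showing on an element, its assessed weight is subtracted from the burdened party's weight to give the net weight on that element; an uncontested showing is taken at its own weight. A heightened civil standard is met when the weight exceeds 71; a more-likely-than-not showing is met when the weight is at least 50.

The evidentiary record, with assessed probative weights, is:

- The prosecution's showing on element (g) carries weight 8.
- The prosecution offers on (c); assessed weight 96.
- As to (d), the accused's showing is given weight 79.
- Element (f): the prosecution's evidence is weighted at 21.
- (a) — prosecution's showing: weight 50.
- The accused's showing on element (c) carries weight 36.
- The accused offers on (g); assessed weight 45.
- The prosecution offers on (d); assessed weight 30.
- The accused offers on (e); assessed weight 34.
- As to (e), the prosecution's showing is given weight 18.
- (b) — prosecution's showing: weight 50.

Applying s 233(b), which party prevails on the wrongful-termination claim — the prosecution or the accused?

Stage 1 (prosecution, a more-likely-than-not showing, weight is at least 50): (a) 50 ≥ 50 — meets; (b) 50 ≥ 50 — meets; (c) net 96−36=60 ≥ 50 — meets.
  Stage 1 carried; the burden shifts to the accused.
Stage 2 (accused, a more-likely-than-not showing, weight is at least 50): (d) net 79−30=49 < 50 — fails.
  Not every element is met, so the accused fails to carry Stage 2.
So the prosecution prevails.

prosecution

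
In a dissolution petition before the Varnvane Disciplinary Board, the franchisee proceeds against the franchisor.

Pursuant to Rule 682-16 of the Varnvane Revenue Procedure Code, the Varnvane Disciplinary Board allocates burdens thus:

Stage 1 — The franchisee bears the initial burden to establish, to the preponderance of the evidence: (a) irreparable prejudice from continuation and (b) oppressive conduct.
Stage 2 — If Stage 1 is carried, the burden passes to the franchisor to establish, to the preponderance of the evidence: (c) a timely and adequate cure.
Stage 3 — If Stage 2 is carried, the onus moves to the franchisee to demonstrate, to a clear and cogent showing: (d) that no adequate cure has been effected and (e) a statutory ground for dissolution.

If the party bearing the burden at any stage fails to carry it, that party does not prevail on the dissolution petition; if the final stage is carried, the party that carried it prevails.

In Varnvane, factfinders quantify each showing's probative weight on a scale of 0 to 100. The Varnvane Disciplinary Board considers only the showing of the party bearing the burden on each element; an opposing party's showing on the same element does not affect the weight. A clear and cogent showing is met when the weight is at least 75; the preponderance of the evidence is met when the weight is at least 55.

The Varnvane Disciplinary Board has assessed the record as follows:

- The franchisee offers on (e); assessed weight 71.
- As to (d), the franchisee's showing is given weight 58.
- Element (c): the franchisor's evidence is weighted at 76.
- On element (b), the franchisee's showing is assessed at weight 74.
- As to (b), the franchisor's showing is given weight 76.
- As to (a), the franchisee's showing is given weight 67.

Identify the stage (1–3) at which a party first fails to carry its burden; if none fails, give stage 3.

stage 3

Stage 1 (franchisee, the preponderance of the evidence, weight is at least 55): (a) 67 ≥ 55 — meets; (b) 74 (franchisor's 76 disregarded) ≥ 55 — meets.
  All elements met. The burden passes to the franchisor.
Stage 2 (franchisor, the preponderance of the evidence, weight is at least 55): (c) 76 ≥ 55 — meets.
  Stage 2 carried; the burden shifts to the franchisee.
Stage 3 (franchisee, a clear and cogent showing, weight is at least 75): (d) 58 < 75 — fails; (e) 71 < 75 — fails.
  Stage 3 not carried; the franchisee fails its burden.
So the franchisor prevails.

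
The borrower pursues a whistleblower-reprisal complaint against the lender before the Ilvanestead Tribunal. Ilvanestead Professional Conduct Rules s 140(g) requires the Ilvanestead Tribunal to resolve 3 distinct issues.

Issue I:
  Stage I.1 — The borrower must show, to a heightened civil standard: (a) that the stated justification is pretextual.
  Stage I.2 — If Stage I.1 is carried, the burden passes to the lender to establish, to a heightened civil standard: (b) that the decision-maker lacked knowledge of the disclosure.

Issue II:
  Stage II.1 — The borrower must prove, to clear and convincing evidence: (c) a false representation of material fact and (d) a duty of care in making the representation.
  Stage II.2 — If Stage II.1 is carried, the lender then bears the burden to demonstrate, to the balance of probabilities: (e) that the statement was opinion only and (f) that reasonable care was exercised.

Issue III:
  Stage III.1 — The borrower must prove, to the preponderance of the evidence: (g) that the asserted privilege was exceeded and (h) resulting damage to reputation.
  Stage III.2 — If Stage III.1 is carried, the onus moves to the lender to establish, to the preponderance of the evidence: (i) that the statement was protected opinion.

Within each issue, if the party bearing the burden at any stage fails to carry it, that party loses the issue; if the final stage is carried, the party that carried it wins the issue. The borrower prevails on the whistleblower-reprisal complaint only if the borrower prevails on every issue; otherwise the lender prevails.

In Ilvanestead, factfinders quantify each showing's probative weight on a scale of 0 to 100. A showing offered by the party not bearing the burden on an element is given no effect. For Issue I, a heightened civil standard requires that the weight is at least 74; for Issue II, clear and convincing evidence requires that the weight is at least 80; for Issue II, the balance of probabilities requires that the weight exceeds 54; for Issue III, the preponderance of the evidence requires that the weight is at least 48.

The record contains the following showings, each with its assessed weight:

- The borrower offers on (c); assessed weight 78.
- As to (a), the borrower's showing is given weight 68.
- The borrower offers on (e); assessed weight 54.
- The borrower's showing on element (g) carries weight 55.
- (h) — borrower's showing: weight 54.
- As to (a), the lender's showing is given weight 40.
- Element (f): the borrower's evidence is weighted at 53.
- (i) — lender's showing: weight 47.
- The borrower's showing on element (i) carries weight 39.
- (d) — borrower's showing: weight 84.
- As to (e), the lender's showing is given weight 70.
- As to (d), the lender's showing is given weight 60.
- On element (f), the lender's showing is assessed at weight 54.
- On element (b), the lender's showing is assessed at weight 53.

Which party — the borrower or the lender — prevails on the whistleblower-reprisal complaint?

— Issue I —
At Stage I.1 the borrower must meet a heightened civil standard (weight is at least 74): on (a) the weight is 68 (the lender's 40 is given no effect), which does not reach 74, so (a) does not meet the standard.
  Not every element is met, so the borrower fails to carry Stage I.1.
The analysis ends at Stage I.1; the lender prevails on this issue.
— Issue II —
Stage II.1 (borrower, clear and convincing evidence, weight is at least 80): (c) 78 < 80 — fails; (d) 84 (lender's 60 disregarded) ≥ 80 — meets.
  Stage II.1 not carried; the borrower fails its burden.
The analysis ends at Stage II.1; the lender prevails on this issue.
— Issue III —
Stage III.1 — burden on borrower; standard: the preponderance of the evidence (weight is at least 48).
    (g): 55 ≥ 48 [met]
    (h): 54 ≥ 48 [met]
  The borrower carries Stage III.1; the lender now bears the burden.
Stage III.2 — burden on lender; standard: the preponderance of the evidence (weight is at least 48).
    (i): 47 (borrower's 39 disregarded) < 48 [not met]
  The lender does not carry Stage III.2.
So the borrower prevails on this issue.
Per-issue: Issue I → lender; Issue II → lender; Issue III → borrower. The borrower must prevail on every issue; overall, the lender prevails.

lender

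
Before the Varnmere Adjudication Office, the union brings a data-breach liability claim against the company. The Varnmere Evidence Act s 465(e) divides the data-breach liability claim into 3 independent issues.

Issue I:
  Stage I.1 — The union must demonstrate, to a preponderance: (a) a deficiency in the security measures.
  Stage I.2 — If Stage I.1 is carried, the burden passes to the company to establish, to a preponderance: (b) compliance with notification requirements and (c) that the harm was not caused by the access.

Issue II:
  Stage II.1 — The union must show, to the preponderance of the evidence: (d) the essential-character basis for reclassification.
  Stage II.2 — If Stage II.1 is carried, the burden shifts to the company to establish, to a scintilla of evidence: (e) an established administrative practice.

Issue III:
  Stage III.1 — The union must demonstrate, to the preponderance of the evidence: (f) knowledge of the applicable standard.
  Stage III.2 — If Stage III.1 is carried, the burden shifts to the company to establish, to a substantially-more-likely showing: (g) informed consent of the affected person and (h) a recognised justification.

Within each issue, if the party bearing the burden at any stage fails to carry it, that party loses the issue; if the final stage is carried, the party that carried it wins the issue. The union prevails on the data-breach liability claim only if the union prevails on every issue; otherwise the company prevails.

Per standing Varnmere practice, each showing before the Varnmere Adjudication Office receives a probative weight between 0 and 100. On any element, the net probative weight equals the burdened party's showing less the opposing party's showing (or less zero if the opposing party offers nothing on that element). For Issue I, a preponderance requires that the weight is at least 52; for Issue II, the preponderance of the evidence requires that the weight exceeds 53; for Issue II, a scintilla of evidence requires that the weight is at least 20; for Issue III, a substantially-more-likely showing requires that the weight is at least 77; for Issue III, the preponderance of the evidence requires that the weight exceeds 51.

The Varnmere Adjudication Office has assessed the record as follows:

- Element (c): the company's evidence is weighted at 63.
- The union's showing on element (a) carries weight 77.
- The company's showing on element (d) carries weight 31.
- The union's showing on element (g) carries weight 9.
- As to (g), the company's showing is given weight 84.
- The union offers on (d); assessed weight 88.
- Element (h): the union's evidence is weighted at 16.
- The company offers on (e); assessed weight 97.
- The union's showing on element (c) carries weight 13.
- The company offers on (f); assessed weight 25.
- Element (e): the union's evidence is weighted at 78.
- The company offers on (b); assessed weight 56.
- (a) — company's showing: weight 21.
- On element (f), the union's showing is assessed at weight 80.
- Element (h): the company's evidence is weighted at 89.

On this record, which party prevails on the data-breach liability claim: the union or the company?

union

— Issue I —
At Stage I.1 the union must meet a preponderance (weight is at least 52): on (a) the weight is 77 less the opposing 21 gives net 56, ≥ 52, so (a) meets the standard.
  Stage I.1 is satisfied; the onus moves to the company.
At Stage I.2 the company must meet a preponderance (weight is at least 52): on (b) the weight is 56, which does reach 52, so (b) meets the standard; on (c) the weight is 63 less the opposing 13 gives net 50, < 52, so (c) does not meet the standard.
  Not every element is met, so the company fails to carry Stage I.2.
So the union prevails on this issue.
— Issue II —
Stage II.1 — burden on union; standard: the preponderance of the evidence (weight exceeds 53).
    (d): 88 − 31 = 57 > 53 [met]
  All elements met. The burden passes to the company.
Stage II.2 — burden on company; standard: a scintilla of evidence (weight is at least 20).
    (e): 97 − 78 = 19 < 20 [not met]
  Stage II.2 not carried; the company fails its burden.
So the union prevails on this issue.
— Issue III —
Stage III.1 — burden on union; standard: the preponderance of the evidence (weight exceeds 51).
    (f): 80 − 25 = 55 > 51 [met]
  All elements met. The burden passes to the company.
Stage III.2 — burden on company; standard: a substantially-more-likely showing (weight is at least 77).
    (g): 84 − 9 = 75 < 77 [not met]
    (h): 89 − 16 = 73 < 77 [not met]
  Stage III.2 not carried; the company fails its burden.
The union prevails on this issue.
Per-issue: Issue I → union; Issue II → union; Issue III → union. The union must prevail on every issue; overall, the union prevails.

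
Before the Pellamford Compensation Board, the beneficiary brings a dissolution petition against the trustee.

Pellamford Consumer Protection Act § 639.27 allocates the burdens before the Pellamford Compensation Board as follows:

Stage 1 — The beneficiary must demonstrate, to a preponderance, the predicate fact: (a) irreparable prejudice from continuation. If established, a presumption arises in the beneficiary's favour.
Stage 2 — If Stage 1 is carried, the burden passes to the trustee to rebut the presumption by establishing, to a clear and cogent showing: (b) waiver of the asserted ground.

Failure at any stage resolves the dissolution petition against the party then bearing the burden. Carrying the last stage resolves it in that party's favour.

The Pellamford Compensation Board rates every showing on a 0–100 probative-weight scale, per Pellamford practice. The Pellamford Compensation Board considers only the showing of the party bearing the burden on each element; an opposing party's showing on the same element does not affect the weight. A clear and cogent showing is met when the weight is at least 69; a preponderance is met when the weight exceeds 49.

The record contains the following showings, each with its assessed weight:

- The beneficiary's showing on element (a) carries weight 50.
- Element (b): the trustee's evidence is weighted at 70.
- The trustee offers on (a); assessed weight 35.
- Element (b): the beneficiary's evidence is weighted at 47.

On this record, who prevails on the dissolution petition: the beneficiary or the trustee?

trustee

At Stage 1 the beneficiary must meet a preponderance (weight exceeds 49): on (a) the weight is 50 (the trustee's 35 is given no effect), which does exceed 49, so (a) meets the standard.
  Stage 1 is satisfied; the onus moves to the trustee.
At Stage 2 the trustee must meet a clear and cogent showing (weight is at least 69): on (b) the weight is 70 (the beneficiary's 47 is given no effect), which does reach 69, so (b) meets the standard.
  The trustee carries the last stage.
Every stage carried; the trustee prevails.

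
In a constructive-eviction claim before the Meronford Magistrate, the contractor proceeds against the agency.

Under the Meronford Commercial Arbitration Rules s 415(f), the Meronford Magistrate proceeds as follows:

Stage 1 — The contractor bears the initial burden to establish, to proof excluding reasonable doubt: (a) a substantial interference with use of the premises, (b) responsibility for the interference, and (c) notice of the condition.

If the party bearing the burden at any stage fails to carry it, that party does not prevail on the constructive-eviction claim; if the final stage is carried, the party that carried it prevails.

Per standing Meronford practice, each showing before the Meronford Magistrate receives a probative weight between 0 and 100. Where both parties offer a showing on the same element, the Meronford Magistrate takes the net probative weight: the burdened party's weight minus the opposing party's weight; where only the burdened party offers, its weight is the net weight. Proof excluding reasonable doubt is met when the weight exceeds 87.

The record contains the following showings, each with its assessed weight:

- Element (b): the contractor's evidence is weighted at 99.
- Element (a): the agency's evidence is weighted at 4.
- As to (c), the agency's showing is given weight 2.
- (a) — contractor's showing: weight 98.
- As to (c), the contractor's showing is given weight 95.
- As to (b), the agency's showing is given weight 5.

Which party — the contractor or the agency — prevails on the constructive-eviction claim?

Stage 1 (contractor, proof excluding reasonable doubt, weight exceeds 87): (a) net 98−4=94 > 87 — meets; (b) net 99−5=94 > 87 — meets; (c) net 95−2=93 > 87 — meets.
  All elements met at the final stage.
Every stage carried; the contractor prevails.

contractor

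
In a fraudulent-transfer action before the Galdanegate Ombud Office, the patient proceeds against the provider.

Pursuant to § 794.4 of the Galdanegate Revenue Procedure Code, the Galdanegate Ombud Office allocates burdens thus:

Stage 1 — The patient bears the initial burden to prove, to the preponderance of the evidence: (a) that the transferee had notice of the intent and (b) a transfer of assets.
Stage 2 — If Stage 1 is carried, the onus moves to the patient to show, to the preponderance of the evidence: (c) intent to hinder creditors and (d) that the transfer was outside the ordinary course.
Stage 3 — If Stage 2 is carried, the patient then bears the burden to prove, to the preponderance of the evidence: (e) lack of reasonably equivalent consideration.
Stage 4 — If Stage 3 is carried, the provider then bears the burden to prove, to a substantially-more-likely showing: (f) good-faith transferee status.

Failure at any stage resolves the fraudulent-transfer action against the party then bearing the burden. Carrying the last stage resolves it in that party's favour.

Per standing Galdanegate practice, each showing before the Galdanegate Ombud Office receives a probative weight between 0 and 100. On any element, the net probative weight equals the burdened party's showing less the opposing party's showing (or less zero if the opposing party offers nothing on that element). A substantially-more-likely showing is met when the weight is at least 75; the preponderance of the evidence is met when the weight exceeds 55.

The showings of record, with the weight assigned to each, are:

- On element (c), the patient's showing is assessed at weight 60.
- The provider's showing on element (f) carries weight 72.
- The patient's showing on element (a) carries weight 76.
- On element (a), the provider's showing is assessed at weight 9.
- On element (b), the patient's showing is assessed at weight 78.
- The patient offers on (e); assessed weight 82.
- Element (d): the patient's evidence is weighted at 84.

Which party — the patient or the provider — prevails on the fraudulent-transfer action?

patient

Stage 1 (patient, the preponderance of the evidence, weight exceeds 55): (a) net 76−9=67 > 55 — meets; (b) 78 > 55 — meets.
  Stage 1 is satisfied; the patient continues to bear the burden.
Stage 2 (patient, the preponderance of the evidence, weight exceeds 55): (c) 60 > 55 — meets; (d) 84 > 55 — meets.
  All elements met. The patient retains the burden for Stage 3.
Stage 3 (patient, the preponderance of the evidence, weight exceeds 55): (e) 82 > 55 — meets.
  All elements met. The burden passes to the provider.
Stage 4 (provider, a substantially-more-likely showing, weight is at least 75): (f) 72 < 75 — fails.
  The provider does not carry Stage 4.
So the patient prevails.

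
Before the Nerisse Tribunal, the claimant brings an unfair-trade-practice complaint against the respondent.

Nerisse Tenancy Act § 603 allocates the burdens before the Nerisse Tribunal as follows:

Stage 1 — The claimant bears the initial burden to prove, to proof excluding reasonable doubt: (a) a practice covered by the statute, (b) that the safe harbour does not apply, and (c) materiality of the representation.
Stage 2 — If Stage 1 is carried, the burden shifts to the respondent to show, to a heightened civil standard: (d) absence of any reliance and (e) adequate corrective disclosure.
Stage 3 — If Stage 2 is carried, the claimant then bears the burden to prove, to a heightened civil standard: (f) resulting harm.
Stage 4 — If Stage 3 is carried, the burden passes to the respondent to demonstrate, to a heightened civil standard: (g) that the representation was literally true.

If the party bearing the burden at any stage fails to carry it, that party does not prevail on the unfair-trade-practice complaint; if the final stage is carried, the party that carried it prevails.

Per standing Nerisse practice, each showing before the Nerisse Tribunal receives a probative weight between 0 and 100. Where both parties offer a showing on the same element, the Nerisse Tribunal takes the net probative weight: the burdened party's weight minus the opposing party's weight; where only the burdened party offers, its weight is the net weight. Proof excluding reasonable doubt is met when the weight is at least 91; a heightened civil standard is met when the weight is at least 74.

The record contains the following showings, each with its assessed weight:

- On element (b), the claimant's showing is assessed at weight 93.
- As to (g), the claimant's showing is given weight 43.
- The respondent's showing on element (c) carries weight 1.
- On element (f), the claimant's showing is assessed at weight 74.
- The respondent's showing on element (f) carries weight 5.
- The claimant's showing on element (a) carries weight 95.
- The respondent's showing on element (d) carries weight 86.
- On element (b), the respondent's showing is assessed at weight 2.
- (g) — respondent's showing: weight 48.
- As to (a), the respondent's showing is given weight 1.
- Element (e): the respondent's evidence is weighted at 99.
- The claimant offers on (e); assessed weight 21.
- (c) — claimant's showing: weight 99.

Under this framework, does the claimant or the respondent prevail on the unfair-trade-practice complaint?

At Stage 1 the claimant must meet proof excluding reasonable doubt (weight is at least 91): on (a) the weight is 95 less the opposing 1 gives net 94, ≥ 91, so (a) meets the standard; on (b) the weight is 93 less the opposing 2 gives net 91, which does reach 91, so (b) meets the standard; on (c) the weight is 99 less the opposing 1 gives net 98, which does reach 91, so (c) meets the standard.
  Stage 1 is satisfied; the onus moves to the respondent.
At Stage 2 the respondent must meet a heightened civil standard (weight is at least 74): on (d) the weight is 86, which does reach 74, so (d) meets the standard; on (e) the weight is 99 less the opposing 21 gives net 78, which does reach 74, so (e) meets the standard.
  The respondent carries Stage 2; the claimant now bears the burden.
At Stage 3 the claimant must meet a heightened civil standard (weight is at least 74): on (f) the weight is 74 less the opposing 5 gives net 69, < 74, so (f) does not meet the standard.
  The claimant does not carry Stage 3.
The respondent prevails.

respondent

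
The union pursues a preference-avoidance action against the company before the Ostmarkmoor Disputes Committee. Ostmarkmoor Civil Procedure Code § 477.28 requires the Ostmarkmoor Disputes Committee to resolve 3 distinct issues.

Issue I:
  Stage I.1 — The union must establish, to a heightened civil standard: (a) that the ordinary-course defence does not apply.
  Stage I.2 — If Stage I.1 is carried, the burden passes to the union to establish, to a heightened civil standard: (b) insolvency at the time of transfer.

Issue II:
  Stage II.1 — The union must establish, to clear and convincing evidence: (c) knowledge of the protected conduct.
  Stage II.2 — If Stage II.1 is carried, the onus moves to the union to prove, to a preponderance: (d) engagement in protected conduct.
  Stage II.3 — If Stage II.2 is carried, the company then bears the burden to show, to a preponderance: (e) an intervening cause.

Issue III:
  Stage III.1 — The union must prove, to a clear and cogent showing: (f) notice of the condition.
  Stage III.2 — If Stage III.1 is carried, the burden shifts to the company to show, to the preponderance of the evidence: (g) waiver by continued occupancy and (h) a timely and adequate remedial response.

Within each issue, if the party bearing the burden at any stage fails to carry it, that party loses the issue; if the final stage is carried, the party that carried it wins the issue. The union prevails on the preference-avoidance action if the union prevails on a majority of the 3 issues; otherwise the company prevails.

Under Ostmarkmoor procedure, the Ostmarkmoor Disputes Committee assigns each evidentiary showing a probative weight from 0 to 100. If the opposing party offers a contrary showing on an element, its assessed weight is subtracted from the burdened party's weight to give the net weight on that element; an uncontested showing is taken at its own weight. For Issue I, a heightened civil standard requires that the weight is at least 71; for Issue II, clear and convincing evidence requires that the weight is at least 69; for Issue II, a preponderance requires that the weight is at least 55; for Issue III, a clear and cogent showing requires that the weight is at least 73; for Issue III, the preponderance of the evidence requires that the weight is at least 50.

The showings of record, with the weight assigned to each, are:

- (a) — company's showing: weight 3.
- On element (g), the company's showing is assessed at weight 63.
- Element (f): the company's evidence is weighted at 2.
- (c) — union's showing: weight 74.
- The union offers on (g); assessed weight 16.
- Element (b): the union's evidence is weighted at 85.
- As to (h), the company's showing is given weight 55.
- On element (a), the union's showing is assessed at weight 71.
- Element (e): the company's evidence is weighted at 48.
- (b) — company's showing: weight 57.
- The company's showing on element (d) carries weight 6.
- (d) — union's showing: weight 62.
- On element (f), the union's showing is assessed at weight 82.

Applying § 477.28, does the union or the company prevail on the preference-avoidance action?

union

— Issue I —
Stage I.1 (union, a heightened civil standard, weight is at least 71): (a) net 71−3=68 < 71 — fails.
  Stage I.1 not carried; the union fails its burden.
The company prevails on this issue.
— Issue II —
Stage II.1 — burden on union; standard: clear and convincing evidence (weight is at least 69).
    (c): 74 ≥ 69 [met]
  All elements met. The union retains the burden for Stage II.2.
Stage II.2 — burden on union; standard: a preponderance (weight is at least 55).
    (d): 62 − 6 = 56 ≥ 55 [met]
  All elements met. The burden passes to the company.
Stage II.3 — burden on company; standard: a preponderance (weight is at least 55).
    (e): 48 < 55 [not met]
  The company does not carry Stage II.3.
So the union prevails on this issue.
— Issue III —
Stage III.1 — burden on union; standard: a clear and cogent showing (weight is at least 73).
    (f): 82 − 2 = 80 ≥ 73 [met]
  Stage III.1 carried; the burden shifts to the company.
Stage III.2 — burden on company; standard: the preponderance of the evidence (weight is at least 50).
    (g): 63 − 16 = 47 < 50 [not met]
    (h): 55 ≥ 50 [met]
  Stage III.2 not carried; the company fails its burden.
So the union prevails on this issue.
Per-issue: Issue I → company; Issue II → union; Issue III → union. The union must prevail on a majority of issues; overall, the union prevails.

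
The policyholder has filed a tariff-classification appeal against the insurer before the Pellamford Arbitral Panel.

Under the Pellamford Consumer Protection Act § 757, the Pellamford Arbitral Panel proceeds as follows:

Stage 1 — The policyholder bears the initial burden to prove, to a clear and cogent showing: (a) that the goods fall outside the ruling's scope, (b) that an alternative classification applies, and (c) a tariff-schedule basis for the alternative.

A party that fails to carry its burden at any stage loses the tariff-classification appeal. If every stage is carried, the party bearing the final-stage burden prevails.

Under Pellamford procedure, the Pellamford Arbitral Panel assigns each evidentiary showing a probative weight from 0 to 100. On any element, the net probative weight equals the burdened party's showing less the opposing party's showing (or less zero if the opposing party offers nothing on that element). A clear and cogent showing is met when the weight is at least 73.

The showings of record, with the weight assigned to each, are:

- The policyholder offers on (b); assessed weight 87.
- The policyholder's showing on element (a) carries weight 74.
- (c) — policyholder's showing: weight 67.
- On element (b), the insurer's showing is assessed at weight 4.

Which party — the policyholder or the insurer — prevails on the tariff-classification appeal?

insurer

At Stage 1 the policyholder must meet a clear and cogent showing (weight is at least 73): on (a) the weight is 74, which does reach 73, so (a) meets the standard; on (b) the weight is 87 less the opposing 4 gives net 83, ≥ 73, so (b) meets the standard; on (c) the weight is 67, < 73, so (c) does not meet the standard.
  The policyholder does not carry Stage 1.
So the insurer prevails.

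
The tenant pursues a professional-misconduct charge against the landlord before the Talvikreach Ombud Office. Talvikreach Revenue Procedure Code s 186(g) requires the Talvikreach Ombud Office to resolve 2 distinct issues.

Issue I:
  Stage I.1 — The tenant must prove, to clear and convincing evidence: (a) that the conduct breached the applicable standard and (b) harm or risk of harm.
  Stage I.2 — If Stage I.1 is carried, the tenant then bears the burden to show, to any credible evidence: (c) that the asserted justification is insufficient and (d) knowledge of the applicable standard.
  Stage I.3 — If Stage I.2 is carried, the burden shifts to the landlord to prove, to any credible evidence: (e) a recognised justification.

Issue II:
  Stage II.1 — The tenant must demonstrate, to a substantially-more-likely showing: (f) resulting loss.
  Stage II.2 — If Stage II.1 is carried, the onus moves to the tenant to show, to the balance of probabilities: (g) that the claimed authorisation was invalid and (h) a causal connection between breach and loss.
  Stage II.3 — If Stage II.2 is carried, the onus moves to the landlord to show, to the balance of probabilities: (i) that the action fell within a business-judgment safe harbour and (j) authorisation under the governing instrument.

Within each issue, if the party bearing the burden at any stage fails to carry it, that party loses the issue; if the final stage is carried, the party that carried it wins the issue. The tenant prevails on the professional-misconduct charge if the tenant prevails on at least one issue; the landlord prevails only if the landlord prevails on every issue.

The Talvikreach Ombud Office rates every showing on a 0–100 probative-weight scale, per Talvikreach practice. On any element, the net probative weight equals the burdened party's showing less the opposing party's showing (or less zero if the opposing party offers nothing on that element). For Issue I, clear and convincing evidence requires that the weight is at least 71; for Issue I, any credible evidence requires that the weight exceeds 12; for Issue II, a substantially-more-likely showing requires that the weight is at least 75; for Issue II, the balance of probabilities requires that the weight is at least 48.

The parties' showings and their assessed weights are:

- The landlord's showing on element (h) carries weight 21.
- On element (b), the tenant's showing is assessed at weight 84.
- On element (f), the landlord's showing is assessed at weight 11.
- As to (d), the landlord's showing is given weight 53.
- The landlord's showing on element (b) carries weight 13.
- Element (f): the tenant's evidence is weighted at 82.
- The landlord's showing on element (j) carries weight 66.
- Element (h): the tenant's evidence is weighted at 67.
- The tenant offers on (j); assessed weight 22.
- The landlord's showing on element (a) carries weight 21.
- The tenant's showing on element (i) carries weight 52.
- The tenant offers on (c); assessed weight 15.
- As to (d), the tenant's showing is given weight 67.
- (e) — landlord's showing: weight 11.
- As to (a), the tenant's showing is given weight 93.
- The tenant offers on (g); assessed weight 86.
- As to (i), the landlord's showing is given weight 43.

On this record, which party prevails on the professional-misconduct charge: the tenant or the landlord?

— Issue I —
Stage I.1 — burden on tenant; standard: clear and convincing evidence (weight is at least 71).
    (a): 93 − 21 = 72 ≥ 71 [met]
    (b): 84 − 13 = 71 ≥ 71 [met]
  Stage I.1 is satisfied; the tenant continues to bear the burden.
Stage I.2 — burden on tenant; standard: any credible evidence (weight exceeds 12).
    (c): 15 > 12 [met]
    (d): 67 − 53 = 14 > 12 [met]
  All elements met. The burden passes to the landlord.
Stage I.3 — burden on landlord; standard: any credible evidence (weight exceeds 12).
    (e): 11 ≤ 12 [not met]
  The landlord does not carry Stage I.3.
The tenant prevails on this issue.
— Issue II —
Stage II.1 — burden on tenant; standard: a substantially-more-likely showing (weight is at least 75).
    (f): 82 − 11 = 71 < 75 [not met]
  The tenant does not carry Stage II.1.
So the landlord prevails on this issue.
Per-issue: Issue I → tenant; Issue II → landlord. The tenant must prevail on at least one issue; overall, the tenant prevails.

tenant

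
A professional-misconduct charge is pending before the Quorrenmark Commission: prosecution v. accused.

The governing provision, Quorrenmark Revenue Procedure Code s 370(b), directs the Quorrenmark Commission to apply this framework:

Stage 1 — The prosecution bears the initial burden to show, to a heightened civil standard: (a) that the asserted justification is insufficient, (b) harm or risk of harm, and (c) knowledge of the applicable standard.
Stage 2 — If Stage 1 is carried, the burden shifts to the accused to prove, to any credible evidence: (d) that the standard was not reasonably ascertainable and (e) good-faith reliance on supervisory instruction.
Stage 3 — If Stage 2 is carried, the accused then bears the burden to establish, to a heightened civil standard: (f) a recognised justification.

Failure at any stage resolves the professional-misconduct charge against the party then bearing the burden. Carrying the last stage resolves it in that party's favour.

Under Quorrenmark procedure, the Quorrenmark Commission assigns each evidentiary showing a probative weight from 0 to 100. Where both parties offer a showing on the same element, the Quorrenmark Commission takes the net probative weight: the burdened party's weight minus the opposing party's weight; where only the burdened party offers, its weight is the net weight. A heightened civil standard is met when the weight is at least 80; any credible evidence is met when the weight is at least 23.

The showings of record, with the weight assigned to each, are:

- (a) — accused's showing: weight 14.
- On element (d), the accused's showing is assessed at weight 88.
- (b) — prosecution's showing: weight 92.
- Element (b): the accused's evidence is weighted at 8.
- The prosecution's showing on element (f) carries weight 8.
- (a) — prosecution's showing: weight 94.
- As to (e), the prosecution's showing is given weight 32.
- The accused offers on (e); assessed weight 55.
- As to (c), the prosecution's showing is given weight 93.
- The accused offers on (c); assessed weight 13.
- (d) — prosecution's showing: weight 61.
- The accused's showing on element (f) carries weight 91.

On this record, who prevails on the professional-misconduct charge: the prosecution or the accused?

accused

Stage 1 — burden on prosecution; standard: a heightened civil standard (weight is at least 80).
    (a): 94 − 14 = 80 ≥ 80 [met]
    (b): 92 − 8 = 84 ≥ 80 [met]
    (c): 93 − 13 = 80 ≥ 80 [met]
  The prosecution carries Stage 1; the accused now bears the burden.
Stage 2 — burden on accused; standard: any credible evidence (weight is at least 23).
    (d): 88 − 61 = 27 ≥ 23 [met]
    (e): 55 − 32 = 23 ≥ 23 [met]
  Stage 2 is satisfied; the accused continues to bear the burden.
Stage 3 — burden on accused; standard: a heightened civil standard (weight is at least 80).
    (f): 91 − 8 = 83 ≥ 80 [met]
  Stage 3 carried; the final stage is satisfied.
Every stage carried; the accused prevails.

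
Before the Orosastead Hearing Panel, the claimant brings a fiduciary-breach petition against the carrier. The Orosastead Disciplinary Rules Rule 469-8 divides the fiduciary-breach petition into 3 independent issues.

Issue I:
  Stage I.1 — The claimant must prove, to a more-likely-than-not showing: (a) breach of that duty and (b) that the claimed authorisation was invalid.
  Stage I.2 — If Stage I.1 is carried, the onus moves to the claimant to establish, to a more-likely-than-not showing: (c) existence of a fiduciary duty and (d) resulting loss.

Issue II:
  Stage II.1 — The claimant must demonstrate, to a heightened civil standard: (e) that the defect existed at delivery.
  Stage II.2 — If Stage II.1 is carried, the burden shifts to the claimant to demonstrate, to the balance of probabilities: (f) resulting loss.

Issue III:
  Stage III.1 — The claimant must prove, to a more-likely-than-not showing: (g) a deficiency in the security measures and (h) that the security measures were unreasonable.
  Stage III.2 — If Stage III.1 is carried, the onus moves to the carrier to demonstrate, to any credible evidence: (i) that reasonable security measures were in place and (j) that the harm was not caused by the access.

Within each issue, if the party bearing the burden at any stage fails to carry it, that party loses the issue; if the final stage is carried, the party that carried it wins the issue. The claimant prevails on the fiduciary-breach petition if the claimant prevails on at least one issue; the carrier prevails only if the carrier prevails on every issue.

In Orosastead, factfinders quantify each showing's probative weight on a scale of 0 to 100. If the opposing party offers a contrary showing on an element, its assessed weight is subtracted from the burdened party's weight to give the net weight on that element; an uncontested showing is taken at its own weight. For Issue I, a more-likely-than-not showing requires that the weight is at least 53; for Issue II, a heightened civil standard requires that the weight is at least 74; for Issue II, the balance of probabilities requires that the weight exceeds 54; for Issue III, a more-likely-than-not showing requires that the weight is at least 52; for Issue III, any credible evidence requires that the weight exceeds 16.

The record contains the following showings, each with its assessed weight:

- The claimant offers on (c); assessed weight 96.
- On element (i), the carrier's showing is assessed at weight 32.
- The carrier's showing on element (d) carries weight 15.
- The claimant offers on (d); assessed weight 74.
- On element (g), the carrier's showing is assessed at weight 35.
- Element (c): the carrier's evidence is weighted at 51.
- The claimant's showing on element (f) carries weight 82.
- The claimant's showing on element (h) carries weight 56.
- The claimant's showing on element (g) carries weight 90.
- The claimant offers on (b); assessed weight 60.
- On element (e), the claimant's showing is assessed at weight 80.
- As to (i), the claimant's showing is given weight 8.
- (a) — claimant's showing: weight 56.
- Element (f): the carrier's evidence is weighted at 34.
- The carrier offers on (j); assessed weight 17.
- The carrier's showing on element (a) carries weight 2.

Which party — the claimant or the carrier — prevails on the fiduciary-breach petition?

carrier

— Issue I —
Stage I.1 (claimant, a more-likely-than-not showing, weight is at least 53): (a) net 56−2=54 ≥ 53 — meets; (b) 60 ≥ 53 — meets.
  All elements met. The claimant retains the burden for Stage I.2.
Stage I.2 (claimant, a more-likely-than-not showing, weight is at least 53): (c) net 96−51=45 < 53 — fails; (d) net 74−15=59 ≥ 53 — meets.
  The claimant does not carry Stage I.2.
So the carrier prevails on this issue.
— Issue II —
Stage II.1 — burden on claimant; standard: a heightened civil standard (weight is at least 74).
    (e): 80 ≥ 74 [met]
  Stage II.1 is satisfied; the claimant continues to bear the burden.
Stage II.2 — burden on claimant; standard: the balance of probabilities (weight exceeds 54).
    (f): 82 − 34 = 48 ≤ 54 [not met]
  The claimant does not carry Stage II.2.
The analysis ends at Stage II.2; the carrier prevails on this issue.
— Issue III —
At Stage III.1 the claimant must meet a more-likely-than-not showing (weight is at least 52): on (g) the weight is 90 less the opposing 35 gives net 55, ≥ 52, so (g) meets the standard; on (h) the weight is 56, which does reach 52, so (h) meets the standard.
  The claimant carries Stage III.1; the carrier now bears the burden.
At Stage III.2 the carrier must meet any credible evidence (weight exceeds 16): on (i) the weight is 32 less the opposing 8 gives net 24, which does exceed 16, so (i) meets the standard; on (j) the weight is 17, which does exceed 16, so (j) meets the standard.
  Stage III.2 carried; the final stage is satisfied.
All stages carried — the carrier prevails on this issue.
Per-issue: Issue I → carrier; Issue II → carrier; Issue III → carrier. The claimant must prevail on at least one issue; overall, the carrier prevails.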